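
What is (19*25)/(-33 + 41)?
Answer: 475/8 ≈ 59.375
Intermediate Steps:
(19*25)/(-33 + 41) = 475/8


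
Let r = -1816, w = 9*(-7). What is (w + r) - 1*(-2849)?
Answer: 970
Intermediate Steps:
w = -63
(w + r) - 1*(-2849) = (-63 - 1816) - 1*(-2849) = -1879 + 2849 = 970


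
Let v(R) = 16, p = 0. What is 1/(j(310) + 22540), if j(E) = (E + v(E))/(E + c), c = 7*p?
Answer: 155/3493863 ≈ 4.4363e-5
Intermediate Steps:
c = 0 (c = 7*0 = 0)
j(E) = (16 + E)/E (j(E) = (E + 16)/(E + 0) = (16 + E)/E)
1/(j(310) + 22540) = 1/((16 + 310)/310 + 22540) = 1/((1/310)*326 + 22540) = 1/(163/155 + 22540) = 1/(3493863/155) = 155/3493863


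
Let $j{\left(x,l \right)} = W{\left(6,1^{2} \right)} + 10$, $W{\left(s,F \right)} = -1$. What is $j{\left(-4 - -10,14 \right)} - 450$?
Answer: $-441$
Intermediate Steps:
$j{\left(x,l \right)} = 9$ ($j{\left(x,l \right)} = -1 + 10 = 9$)
$j{\left(-4 - -10,14 \right)} - 450 = 9 - 450 = -441$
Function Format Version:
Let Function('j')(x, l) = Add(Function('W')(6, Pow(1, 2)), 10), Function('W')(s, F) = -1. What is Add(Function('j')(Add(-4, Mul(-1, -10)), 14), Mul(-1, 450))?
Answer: -441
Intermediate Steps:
Function('j')(x, l) = 9 (Function('j')(x, l) = Add(-1, 10) = 9)
Add(Function('j')(Add(-4, Mul(-1, -10)), 14), Mul(-1, 450)) = Add(9, Mul(-1, 450)) = Add(9, -450) = -441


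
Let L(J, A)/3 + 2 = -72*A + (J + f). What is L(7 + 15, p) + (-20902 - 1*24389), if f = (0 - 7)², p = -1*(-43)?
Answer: -54372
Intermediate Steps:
p = 43
f = 49 (f = (-7)² = 49)
L(J, A) = 141 - 216*A + 3*J (L(J, A) = -6 + 3*(-72*A + (J + 49)) = -6 + 3*(-72*A + (49 + J)) = -6 + 3*(49 + J - 72*A) = -6 + (147 - 216*A + 3*J) = 141 - 216*A + 3*J)
L(7 + 15, p) + (-20902 - 1*24389) = (141 - 216*43 + 3*(7 + 15)) + (-20902 - 1*24389) = (141 - 9288 + 3*22) + (-20902 - 24389) = (141 - 9288 + 66) - 45291 = -9081 - 45291 = -54372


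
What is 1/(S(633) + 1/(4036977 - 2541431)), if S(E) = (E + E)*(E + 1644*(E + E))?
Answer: 1495546/3941858811594133 ≈ 3.7940e-10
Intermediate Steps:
S(E) = 6578*E² (S(E) = (2*E)*(E + 1644*(2*E)) = (2*E)*(E + 3288*E) = (2*E)*(3289*E) = 6578*E²)
1/(S(633) + 1/(4036977 - 2541431)) = 1/(6578*633² + 1/(4036977 - 2541431)) = 1/(6578*400689 + 1/1495546) = 1/(2635732242 + 1/1495546) = 1/(3941858811594133/1495546) = 1495546/3941858811594133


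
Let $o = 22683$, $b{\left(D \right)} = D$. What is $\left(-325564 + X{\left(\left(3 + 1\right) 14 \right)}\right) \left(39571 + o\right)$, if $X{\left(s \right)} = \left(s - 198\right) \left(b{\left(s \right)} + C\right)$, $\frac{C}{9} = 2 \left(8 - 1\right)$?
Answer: $-21876553632$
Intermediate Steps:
$C = 126$ ($C = 9 \cdot 2 \left(8 - 1\right) = 9 \cdot 2 \cdot 7 = 9 \cdot 14 = 126$)
$X{\left(s \right)} = \left(-198 + s\right) \left(126 + s\right)$ ($X{\left(s \right)} = \left(s - 198\right) \left(s + 126\right) = \left(-198 + s\right) \left(126 + s\right)$)
$\left(-325564 + X{\left(\left(3 + 1\right) 14 \right)}\right) \left(39571 + o\right) = \left(-325564 - \left(24948 - 196 \left(3 + 1\right)^{2} + 72 \left(3 + 1\right) 14\right)\right) \left(39571 + 22683\right) = \left(-325564 - \left(24948 - 3136 + 72 \cdot 4 \cdot 14\right)\right) 62254 = \left(-325564 - \left(28980 - 3136\right)\right) 62254 = \left(-325564 - 25844\right) 62254 = \left(-351408\right) 62254 = -21876553632$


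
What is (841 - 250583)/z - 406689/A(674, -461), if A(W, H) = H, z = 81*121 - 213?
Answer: 1892101535/2210034 ≈ 856.14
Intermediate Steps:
z = 9588 (z = 9801 - 213 = 9588)
(841 - 250583)/z - 406689/A(674, -461) = (841 - 250583)/9588 - 406689/(-461) = -249742*1/9588 - 406689*(-1/461) = -124871/4794 + 406689/461 = 1892101535/2210034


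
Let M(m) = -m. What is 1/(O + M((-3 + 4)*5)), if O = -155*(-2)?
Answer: 1/305 ≈ 0.0032787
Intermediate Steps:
O = 310
1/(O + M((-3 + 4)*5)) = 1/(310 - (-3 + 4)*5) = 1/(310 - 5) = 1/305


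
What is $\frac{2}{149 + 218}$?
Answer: $\frac{2}{367} \approx 0.0054496$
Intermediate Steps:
$\frac{2}{149 + 218} = \frac{2}{367}$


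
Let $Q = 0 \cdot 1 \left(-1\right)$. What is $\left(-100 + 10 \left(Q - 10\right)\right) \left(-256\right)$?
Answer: $51200$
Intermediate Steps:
$Q = 0$ ($Q = 0 \left(-1\right) = 0$)
$\left(-100 + 10 \left(Q - 10\right)\right) \left(-256\right) = \left(-100 + 10 \left(0 - 10\right)\right) \left(-256\right) = \left(-100 + 10 \left(-10\right)\right) \left(-256\right) = \left(-100 - 100\right) \left(-256\right) = \left(-200\right) \left(-256\right) = 51200$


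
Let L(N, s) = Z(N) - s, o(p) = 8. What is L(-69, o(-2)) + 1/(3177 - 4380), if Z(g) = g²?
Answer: 5717858/1203 ≈ 4753.0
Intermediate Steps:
L(N, s) = N² - s
L(-69, o(-2)) + 1/(3177 - 4380) = ((-69)² - 1*8) + 1/(3177 - 4380) = (4761 - 8) + 1/(-1203) = 4753 - 1/1203 = 5717858/1203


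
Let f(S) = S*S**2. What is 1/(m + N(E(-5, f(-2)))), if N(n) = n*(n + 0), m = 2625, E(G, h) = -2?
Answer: 1/2629 ≈ 0.00038037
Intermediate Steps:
f(S) = S**3
N(n) = n**2 (N(n) = n*n = n**2)
1/(m + N(E(-5, f(-2)))) = 1/(2625 + (-2)**2) = 1/(2625 + 4) = 1/2629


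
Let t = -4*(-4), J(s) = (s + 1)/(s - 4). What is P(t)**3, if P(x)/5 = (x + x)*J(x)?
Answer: 314432000/27 ≈ 1.1646e+7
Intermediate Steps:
J(s) = (1 + s)/(-4 + s)
t = 16
P(x) = 10*x*(1 + x)/(-4 + x) (P(x) = 5*((x + x)*((1 + x)/(-4 + x))) = 5*((2*x)*((1 + x)/(-4 + x))) = 5*(2*x*(1 + x)/(-4 + x)) = 10*x*(1 + x)/(-4 + x))
P(t)**3 = (10*16*(1 + 16)/(-4 + 16))**3 = (10*16*17/12)**3 = (10*16*(1/12)*17)**3 = (680/3)**3 = 314432000/27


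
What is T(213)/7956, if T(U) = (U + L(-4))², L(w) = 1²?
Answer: 11449/1989 ≈ 5.7562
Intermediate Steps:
L(w) = 1
T(U) = (1 + U)² (T(U) = (U + 1)² = (1 + U)²)
T(213)/7956 = (1 + 213)²/7956 = 214²*(1/7956) = 45796*(1/7956) = 11449/1989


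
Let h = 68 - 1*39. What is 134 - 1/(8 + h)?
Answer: 4957/37 ≈ 133.97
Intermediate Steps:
h = 29 (h = 68 - 39 = 29)
134 - 1/(8 + h) = 134 - 1/(8 + 29) = 134 - 1/37 = 4957/37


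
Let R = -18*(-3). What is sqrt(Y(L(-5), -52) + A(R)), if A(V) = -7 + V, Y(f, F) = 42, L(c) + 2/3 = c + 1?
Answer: sqrt(89) ≈ 9.4340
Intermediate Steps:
L(c) = 1/3 + c (L(c) = -2/3 + (c + 1) = -2/3 + (1 + c) = 1/3 + c)
R = 54
sqrt(Y(L(-5), -52) + A(R)) = sqrt(42 + (-7 + 54)) = sqrt(42 + 47) = sqrt(89)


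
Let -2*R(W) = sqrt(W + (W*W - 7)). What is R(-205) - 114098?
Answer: -114098 - sqrt(41813)/2 ≈ -1.1420e+5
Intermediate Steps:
R(W) = -sqrt(-7 + W + W**2)/2 (R(W) = -sqrt(W + (W*W - 7))/2 = -sqrt(W + (W**2 - 7))/2 = -sqrt(W + (-7 + W**2))/2 = -sqrt(-7 + W + W**2)/2)
R(-205) - 114098 = -sqrt(-7 - 205 + (-205)**2)/2 - 114098 = -sqrt(-7 - 205 + 42025)/2 - 114098 = -sqrt(41813)/2 - 114098 = -114098 - sqrt(41813)/2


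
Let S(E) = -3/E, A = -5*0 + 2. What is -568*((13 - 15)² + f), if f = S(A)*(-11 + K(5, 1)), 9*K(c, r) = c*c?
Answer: -27832/3 ≈ -9277.3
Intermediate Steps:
A = 2 (A = 0 + 2 = 2)
K(c, r) = c²/9 (K(c, r) = (c*c)/9 = c²/9)
f = 37/3 (f = (-3/2)*(-11 + (⅑)*5²) = (-3*½)*(-11 + (⅑)*25) = -3*(-11 + 25/9)/2 = -3/2*(-74/9) = 37/3 ≈ 12.333)
-568*((13 - 15)² + f) = -568*((13 - 15)² + 37/3) = -568*((-2)² + 37/3) = -568*(4 + 37/3) = -568*49/3 = -27832/3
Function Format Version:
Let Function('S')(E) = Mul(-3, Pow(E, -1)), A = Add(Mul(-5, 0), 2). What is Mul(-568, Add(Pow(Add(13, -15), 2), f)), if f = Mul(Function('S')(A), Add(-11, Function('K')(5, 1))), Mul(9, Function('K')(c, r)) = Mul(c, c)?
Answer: Rational(-27832, 3) ≈ -9277.3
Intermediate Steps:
A = 2 (A = Add(0, 2) = 2)
Function('K')(c, r) = Mul(Rational(1, 9), Pow(c, 2)) (Function('K')(c, r) = Mul(Rational(1, 9), Mul(c, c)) = Mul(Rational(1, 9), Pow(c, 2)))
f = Rational(37, 3) (f = Mul(Mul(-3, Pow(2, -1)), Add(-11, Mul(Rational(1, 9), Pow(5, 2)))) = Mul(Mul(-3, Rational(1, 2)), Add(-11, Mul(Rational(1, 9), 25))) = Mul(Rational(-3, 2), Add(-11, Rational(25, 9))) = Mul(Rational(-3, 2), Rational(-74, 9)) = Rational(37, 3) ≈ 12.333)
Mul(-568, Add(Pow(Add(13, -15), 2), f)) = Mul(-568, Add(Pow(Add(13, -15), 2), Rational(37, 3))) = Mul(-568, Add(Pow(-2, 2), Rational(37, 3))) = Mul(-568, Add(4, Rational(37, 3))) = Mul(-568, Rational(49, 3)) = Rational(-27832, 3)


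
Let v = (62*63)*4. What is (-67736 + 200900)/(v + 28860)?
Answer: 11097/3707 ≈ 2.9935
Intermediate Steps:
v = 15624 (v = 3906*4 = 15624)
(-67736 + 200900)/(v + 28860) = (-67736 + 200900)/(15624 + 28860) = 133164/44484 = 133164*(1/44484) = 11097/3707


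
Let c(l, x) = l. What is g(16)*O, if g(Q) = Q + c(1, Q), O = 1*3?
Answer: 51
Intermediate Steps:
O = 3
g(Q) = 1 + Q (g(Q) = Q + 1 = 1 + Q)
g(16)*O = (1 + 16)*3 = 17*3 = 51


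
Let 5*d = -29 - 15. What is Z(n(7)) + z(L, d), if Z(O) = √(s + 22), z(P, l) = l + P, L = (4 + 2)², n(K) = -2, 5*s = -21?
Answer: 136/5 + √445/5 ≈ 31.419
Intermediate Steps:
s = -21/5 (s = (⅕)*(-21) = -21/5 ≈ -4.2000)
d = -44/5 (d = (-29 - 15)/5 = (⅕)*(-44) = -44/5 ≈ -8.8000)
L = 36 (L = 6² = 36)
z(P, l) = P + l
Z(O) = √445/5 (Z(O) = √(-21/5 + 22) = √(89/5) = √445/5)
Z(n(7)) + z(L, d) = √445/5 + (36 - 44/5) = √445/5 + 136/5 = 136/5 + √445/5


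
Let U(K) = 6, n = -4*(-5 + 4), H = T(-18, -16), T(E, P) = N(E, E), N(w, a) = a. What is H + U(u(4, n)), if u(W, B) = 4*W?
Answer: -12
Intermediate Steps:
T(E, P) = E
H = -18
n = 4 (n = -4*(-1) = 4)
H + U(u(4, n)) = -18 + 6 = -12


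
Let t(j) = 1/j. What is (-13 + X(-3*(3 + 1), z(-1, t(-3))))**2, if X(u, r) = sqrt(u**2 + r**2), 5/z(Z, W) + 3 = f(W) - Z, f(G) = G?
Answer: 15562/49 - 78*sqrt(809)/7 ≈ 0.65638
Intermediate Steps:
t(j) = 1/j
z(Z, W) = 5/(-3 + W - Z) (z(Z, W) = 5/(-3 + (W - Z)) = 5/(-3 + W - Z))
X(u, r) = sqrt(r**2 + u**2)
(-13 + X(-3*(3 + 1), z(-1, t(-3))))**2 = (-13 + sqrt((5/(-3 + 1/(-3) - 1*(-1)))**2 + (-3*(3 + 1))**2))**2 = (-13 + sqrt((5/(-3 - 1/3 + 1))**2 + (-3*4)**2))**2 = (-13 + sqrt((5/(-7/3))**2 + (-12)**2))**2 = (-13 + sqrt((5*(-3/7))**2 + 144))**2 = (-13 + sqrt((-15/7)**2 + 144))**2 = (-13 + sqrt(225/49 + 144))**2 = (-13 + sqrt(7281/49))**2 = (-13 + 3*sqrt(809)/7)**2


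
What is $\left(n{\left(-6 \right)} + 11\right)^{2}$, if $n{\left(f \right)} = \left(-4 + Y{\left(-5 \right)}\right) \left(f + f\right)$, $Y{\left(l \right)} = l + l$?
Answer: $32041$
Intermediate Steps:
$Y{\left(l \right)} = 2 l$
$n{\left(f \right)} = - 28 f$ ($n{\left(f \right)} = \left(-4 + 2 \left(-5\right)\right) \left(f + f\right) = \left(-4 - 10\right) 2 f = - 14 \cdot 2 f = - 28 f$)
$\left(n{\left(-6 \right)} + 11\right)^{2} = \left(\left(-28\right) \left(-6\right) + 11\right)^{2} = \left(168 + 11\right)^{2} = 179^{2} = 32041$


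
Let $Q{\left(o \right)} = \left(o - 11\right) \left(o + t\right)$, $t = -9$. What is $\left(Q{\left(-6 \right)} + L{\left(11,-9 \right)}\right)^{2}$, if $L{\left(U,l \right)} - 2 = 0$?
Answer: $66049$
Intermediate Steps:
$Q{\left(o \right)} = \left(-11 + o\right) \left(-9 + o\right)$ ($Q{\left(o \right)} = \left(o - 11\right) \left(o - 9\right) = \left(-11 + o\right) \left(-9 + o\right)$)
$L{\left(U,l \right)} = 2$ ($L{\left(U,l \right)} = 2 + 0 = 2$)
$\left(Q{\left(-6 \right)} + L{\left(11,-9 \right)}\right)^{2} = \left(\left(99 + \left(-6\right)^{2} - -120\right) + 2\right)^{2} = \left(\left(99 + 36 + 120\right) + 2\right)^{2} = \left(255 + 2\right)^{2} = 257^{2} = 66049$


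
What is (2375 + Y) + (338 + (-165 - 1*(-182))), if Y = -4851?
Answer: -2121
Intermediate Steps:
(2375 + Y) + (338 + (-165 - 1*(-182))) = (2375 - 4851) + (338 + (-165 - 1*(-182))) = -2476 + (338 + (-165 + 182)) = -2476 + (338 + 17) = -2476 + 355 = -2121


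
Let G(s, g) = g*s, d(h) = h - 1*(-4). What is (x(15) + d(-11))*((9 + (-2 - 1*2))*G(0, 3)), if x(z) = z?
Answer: 0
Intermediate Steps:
d(h) = 4 + h (d(h) = h + 4 = 4 + h)
(x(15) + d(-11))*((9 + (-2 - 1*2))*G(0, 3)) = (15 + (4 - 11))*((9 + (-2 - 1*2))*(3*0)) = (15 - 7)*((9 + (-2 - 2))*0) = 8*((9 - 4)*0) = 8*(5*0) = 8*0 = 0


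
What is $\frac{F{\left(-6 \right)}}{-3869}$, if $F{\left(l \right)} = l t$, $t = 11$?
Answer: $\frac{66}{3869} \approx 0.017059$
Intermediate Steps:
$F{\left(l \right)} = 11 l$ ($F{\left(l \right)} = l 11 = 11 l$)
$\frac{F{\left(-6 \right)}}{-3869} = \frac{11 \left(-6\right)}{-3869} = \left(-66\right) \left(- \frac{1}{3869}\right) = \frac{66}{3869}$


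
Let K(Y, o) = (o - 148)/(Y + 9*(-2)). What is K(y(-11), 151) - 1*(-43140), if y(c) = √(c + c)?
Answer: 7463193/173 - 3*I*√22/346 ≈ 43140.0 - 0.040668*I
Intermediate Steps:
y(c) = √2*√c (y(c) = √(2*c) = √2*√c)
K(Y, o) = (-148 + o)/(-18 + Y) (K(Y, o) = (-148 + o)/(Y - 18) = (-148 + o)/(-18 + Y))
K(y(-11), 151) - 1*(-43140) = (-148 + 151)/(-18 + √2*√(-11)) - 1*(-43140) = 3/(-18 + √2*(I*√11)) + 43140 = 3/(-18 + I*√22) + 43140 = 43140 + 3/(-18 + I*√22)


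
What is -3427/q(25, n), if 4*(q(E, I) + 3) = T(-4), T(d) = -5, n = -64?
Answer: 13708/17 ≈ 806.35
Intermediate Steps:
q(E, I) = -17/4 (q(E, I) = -3 + (¼)*(-5) = -3 - 5/4 = -17/4)
-3427/q(25, n) = -3427/(-17/4) = -3427*(-4/17) = 13708/17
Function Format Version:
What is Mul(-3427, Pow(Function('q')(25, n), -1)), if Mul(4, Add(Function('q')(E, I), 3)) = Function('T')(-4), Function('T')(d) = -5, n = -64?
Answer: Rational(13708, 17) ≈ 806.35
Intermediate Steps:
Function('q')(E, I) = Rational(-17, 4) (Function('q')(E, I) = Add(-3, Mul(Rational(1, 4), -5)) = Add(-3, Rational(-5, 4)) = Rational(-17, 4))
Mul(-3427, Pow(Function('q')(25, n), -1)) = Mul(-3427, Pow(Rational(-17, 4), -1)) = Mul(-3427, Rational(-4, 17)) = Rational(13708, 17)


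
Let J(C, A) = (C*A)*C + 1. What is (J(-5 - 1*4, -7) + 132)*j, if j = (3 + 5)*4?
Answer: -13888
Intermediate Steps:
J(C, A) = 1 + A*C**2 (J(C, A) = (A*C)*C + 1 = A*C**2 + 1 = 1 + A*C**2)
j = 32 (j = 8*4 = 32)
(J(-5 - 1*4, -7) + 132)*j = ((1 - 7*(-5 - 1*4)**2) + 132)*32 = ((1 - 7*(-5 - 4)**2) + 132)*32 = ((1 - 7*(-9)**2) + 132)*32 = ((1 - 7*81) + 132)*32 = ((1 - 567) + 132)*32 = (-566 + 132)*32 = -434*32 = -13888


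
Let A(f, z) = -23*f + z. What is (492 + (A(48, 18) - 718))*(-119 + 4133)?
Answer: -5266368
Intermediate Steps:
A(f, z) = z - 23*f
(492 + (A(48, 18) - 718))*(-119 + 4133) = (492 + ((18 - 23*48) - 718))*(-119 + 4133) = (492 + ((18 - 1104) - 718))*4014 = (492 + (-1086 - 718))*4014 = (492 - 1804)*4014 = -1312*4014 = -5266368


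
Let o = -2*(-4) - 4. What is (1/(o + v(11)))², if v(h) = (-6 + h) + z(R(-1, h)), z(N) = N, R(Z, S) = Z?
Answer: 1/64 ≈ 0.015625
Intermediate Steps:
o = 4 (o = 8 - 4 = 4)
v(h) = -7 + h (v(h) = (-6 + h) - 1 = -7 + h)
(1/(o + v(11)))² = (1/(4 + (-7 + 11)))² = (1/(4 + 4))² = (1/8)² = (⅛)² = 1/64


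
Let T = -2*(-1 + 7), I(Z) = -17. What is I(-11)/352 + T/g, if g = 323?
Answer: -9715/113696 ≈ -0.085447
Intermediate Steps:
T = -12 (T = -2*6 = -12)
I(-11)/352 + T/g = -17/352 - 12/323 = -9715/113696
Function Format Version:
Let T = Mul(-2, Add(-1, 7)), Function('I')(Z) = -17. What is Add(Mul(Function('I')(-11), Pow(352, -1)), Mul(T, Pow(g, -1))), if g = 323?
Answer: Rational(-9715, 113696) ≈ -0.085447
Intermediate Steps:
T = -12 (T = Mul(-2, 6) = -12)
Add(Mul(Function('I')(-11), Pow(352, -1)), Mul(T, Pow(g, -1))) = Add(Mul(-17, Pow(352, -1)), Mul(-12, Pow(323, -1))) = Add(Mul(-17, Rational(1, 352)), Mul(-12, Rational(1, 323))) = Add(Rational(-17, 352), Rational(-12, 323)) = Rational(-9715, 113696)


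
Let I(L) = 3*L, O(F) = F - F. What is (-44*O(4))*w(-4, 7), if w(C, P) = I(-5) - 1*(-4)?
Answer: 0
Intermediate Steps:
O(F) = 0
w(C, P) = -11 (w(C, P) = 3*(-5) - 1*(-4) = -15 + 4 = -11)
(-44*O(4))*w(-4, 7) = -44*0*(-11) = 0*(-11) = 0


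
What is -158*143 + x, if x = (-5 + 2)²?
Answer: -22585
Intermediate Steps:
x = 9 (x = (-3)² = 9)
-158*143 + x = -158*143 + 9 = -22594 + 9 = -22585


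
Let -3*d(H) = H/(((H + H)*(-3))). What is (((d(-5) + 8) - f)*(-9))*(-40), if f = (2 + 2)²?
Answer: -2860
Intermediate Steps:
d(H) = 1/18 (d(H) = -H/(3*((H + H)*(-3))) = -H/(3*((2*H)*(-3))) = -H/(3*((-6*H))) = -H*(-1/(6*H))/3 = -⅓*(-⅙) = 1/18)
f = 16 (f = 4² = 16)
(((d(-5) + 8) - f)*(-9))*(-40) = (((1/18 + 8) - 1*16)*(-9))*(-40) = ((145/18 - 16)*(-9))*(-40) = -143/18*(-9)*(-40) = (143/2)*(-40) = -2860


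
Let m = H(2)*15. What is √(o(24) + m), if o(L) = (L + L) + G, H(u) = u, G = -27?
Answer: √51 ≈ 7.1414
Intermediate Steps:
o(L) = -27 + 2*L (o(L) = (L + L) - 27 = 2*L - 27 = -27 + 2*L)
m = 30 (m = 2*15 = 30)
√(o(24) + m) = √((-27 + 2*24) + 30) = √((-27 + 48) + 30) = √(21 + 30) = √51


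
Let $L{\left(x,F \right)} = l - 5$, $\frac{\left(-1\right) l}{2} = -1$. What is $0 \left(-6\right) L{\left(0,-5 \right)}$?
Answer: $0$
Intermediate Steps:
$l = 2$ ($l = \left(-2\right) \left(-1\right) = 2$)
$L{\left(x,F \right)} = -3$ ($L{\left(x,F \right)} = 2 - 5 = -3$)
$0 \left(-6\right) L{\left(0,-5 \right)} = 0 \left(-6\right) \left(-3\right) = 0 \left(-3\right) = 0$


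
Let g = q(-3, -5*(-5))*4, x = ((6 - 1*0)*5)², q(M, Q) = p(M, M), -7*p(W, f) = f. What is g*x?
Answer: 10800/7 ≈ 1542.9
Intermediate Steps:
p(W, f) = -f/7
q(M, Q) = -M/7
x = 900 (x = ((6 + 0)*5)² = (6*5)² = 30² = 900)
g = 12/7 (g = -⅐*(-3)*4 = (3/7)*4 = 12/7 ≈ 1.7143)
g*x = (12/7)*900 = 10800/7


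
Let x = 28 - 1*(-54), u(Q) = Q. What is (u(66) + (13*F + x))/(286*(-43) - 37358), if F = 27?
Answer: -499/49656 ≈ -0.010049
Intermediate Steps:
x = 82 (x = 28 + 54 = 82)
(u(66) + (13*F + x))/(286*(-43) - 37358) = (66 + (13*27 + 82))/(286*(-43) - 37358) = (66 + (351 + 82))/(-12298 - 37358) = (66 + 433)/(-49656) = 499*(-1/49656) = -499/49656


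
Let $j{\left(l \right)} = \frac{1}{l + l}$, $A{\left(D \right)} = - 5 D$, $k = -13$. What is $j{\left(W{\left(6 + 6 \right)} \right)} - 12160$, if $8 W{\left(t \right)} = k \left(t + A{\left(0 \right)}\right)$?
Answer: $- \frac{474241}{39} \approx -12160.0$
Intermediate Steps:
$W{\left(t \right)} = - \frac{13 t}{8}$ ($W{\left(t \right)} = \frac{\left(-13\right) \left(t - 0\right)}{8} = \frac{\left(-13\right) \left(t + 0\right)}{8} = \frac{\left(-13\right) t}{8} = - \frac{13 t}{8}$)
$j{\left(l \right)} = \frac{1}{2 l}$
$j{\left(W{\left(6 + 6 \right)} \right)} - 12160 = \frac{1}{2 \left(- \frac{13 \left(6 + 6\right)}{8}\right)} - 12160 = \frac{1}{2 \left(\left(- \frac{13}{8}\right) 12\right)} - 12160 = \frac{1}{2 \left(- \frac{39}{2}\right)} - 12160 = \frac{1}{2} \left(- \frac{2}{39}\right) - 12160 = - \frac{1}{39} - 12160 = - \frac{474241}{39}$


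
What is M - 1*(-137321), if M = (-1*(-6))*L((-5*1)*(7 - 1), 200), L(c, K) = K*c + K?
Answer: 102521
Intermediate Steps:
L(c, K) = K + K*c
M = -34800 (M = (-1*(-6))*(200*(1 + (-5*1)*(7 - 1))) = 6*(200*(1 - 5*6)) = 6*(200*(1 - 30)) = 6*(200*(-29)) = 6*(-5800) = -34800)
M - 1*(-137321) = -34800 - 1*(-137321) = -34800 + 137321 = 102521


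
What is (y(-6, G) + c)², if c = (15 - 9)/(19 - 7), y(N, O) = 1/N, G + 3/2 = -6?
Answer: ⅑ ≈ 0.11111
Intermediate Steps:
G = -15/2 (G = -3/2 - 6 = -15/2 ≈ -7.5000)
c = ½ (c = 6/12 = 6*(1/12) = ½ ≈ 0.50000)
(y(-6, G) + c)² = (1/(-6) + ½)² = (-⅙ + ½)² = (⅓)² = ⅑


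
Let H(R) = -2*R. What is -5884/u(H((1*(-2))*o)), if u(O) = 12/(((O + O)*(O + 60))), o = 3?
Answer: -847296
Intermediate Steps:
u(O) = 6/(O*(60 + O)) (u(O) = 12/(((2*O)*(60 + O))) = 12/((2*O*(60 + O))) = 12*(1/(2*O*(60 + O))) = 6/(O*(60 + O)))
-5884/u(H((1*(-2))*o)) = -5884/(6/(((-2*1*(-2)*3))*(60 - 2*1*(-2)*3))) = -5884/(6/(((-(-4)*3))*(60 - (-4)*3))) = -5884/(6/(((-2*(-6)))*(60 - 2*(-6)))) = -5884/(6/(12*(60 + 12))) = -5884/(6*(1/12)/72) = -5884/(6*(1/12)*(1/72)) = -5884/1/144 = -5884*144 = -847296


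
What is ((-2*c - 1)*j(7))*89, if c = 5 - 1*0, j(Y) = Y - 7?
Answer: 0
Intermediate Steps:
j(Y) = -7 + Y
c = 5 (c = 5 + 0 = 5)
((-2*c - 1)*j(7))*89 = ((-2*5 - 1)*(-7 + 7))*89 = ((-10 - 1)*0)*89 = -11*0*89 = 0*89 = 0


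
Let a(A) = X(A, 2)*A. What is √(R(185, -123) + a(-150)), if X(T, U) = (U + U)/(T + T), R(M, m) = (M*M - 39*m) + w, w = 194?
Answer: √39218 ≈ 198.04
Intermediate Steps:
R(M, m) = 194 + M² - 39*m (R(M, m) = (M*M - 39*m) + 194 = (M² - 39*m) + 194 = 194 + M² - 39*m)
X(T, U) = U/T (X(T, U) = (2*U)/((2*T)) = (2*U)*(1/(2*T)) = U/T)
a(A) = 2 (a(A) = (2/A)*A = 2)
√(R(185, -123) + a(-150)) = √((194 + 185² - 39*(-123)) + 2) = √((194 + 34225 + 4797) + 2) = √(39216 + 2) = √39218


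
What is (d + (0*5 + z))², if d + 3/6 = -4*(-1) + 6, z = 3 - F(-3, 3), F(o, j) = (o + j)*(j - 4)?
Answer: 625/4 ≈ 156.25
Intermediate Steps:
F(o, j) = (-4 + j)*(j + o) (F(o, j) = (j + o)*(-4 + j) = (-4 + j)*(j + o))
z = 3 (z = 3 - (3² - 4*3 - 4*(-3) + 3*(-3)) = 3 - (9 - 12 + 12 - 9) = 3 - 1*0 = 3 + 0 = 3)
d = 19/2 (d = -½ + (-4*(-1) + 6) = -½ + (4 + 6) = -½ + 10 = 19/2 ≈ 9.5000)
(d + (0*5 + z))² = (19/2 + (0*5 + 3))² = (19/2 + (0 + 3))² = (19/2 + 3)² = (25/2)² = 625/4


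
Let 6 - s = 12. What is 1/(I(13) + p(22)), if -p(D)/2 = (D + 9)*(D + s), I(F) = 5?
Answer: -1/987 ≈ -0.0010132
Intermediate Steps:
s = -6 (s = 6 - 1*12 = 6 - 12 = -6)
p(D) = -2*(-6 + D)*(9 + D) (p(D) = -2*(D + 9)*(D - 6) = -2*(9 + D)*(-6 + D) = -2*(-6 + D)*(9 + D))
1/(I(13) + p(22)) = 1/(5 + (108 - 6*22 - 2*22**2)) = 1/(5 + (108 - 132 - 2*484)) = 1/(5 + (108 - 132 - 968)) = 1/(5 - 992) = 1/(-987) = -1/987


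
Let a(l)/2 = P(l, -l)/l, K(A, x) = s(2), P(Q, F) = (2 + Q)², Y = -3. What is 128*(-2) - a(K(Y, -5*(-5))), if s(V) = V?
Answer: -272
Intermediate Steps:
K(A, x) = 2
a(l) = 2*(2 + l)²/l (a(l) = 2*((2 + l)²/l) = 2*(2 + l)²/l)
128*(-2) - a(K(Y, -5*(-5))) = 128*(-2) - 2*(2 + 2)²/2 = -256 - 2*4²/2 = -256 - 2*16/2 = -256 - 1*16 = -256 - 16 = -272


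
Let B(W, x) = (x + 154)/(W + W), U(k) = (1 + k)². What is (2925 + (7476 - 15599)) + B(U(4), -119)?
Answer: -51973/10 ≈ -5197.3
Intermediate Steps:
B(W, x) = (154 + x)/(2*W) (B(W, x) = (154 + x)/((2*W)) = (154 + x)*(1/(2*W)) = (154 + x)/(2*W))
(2925 + (7476 - 15599)) + B(U(4), -119) = (2925 + (7476 - 15599)) + (154 - 119)/(2*((1 + 4)²)) = (2925 - 8123) + (½)*35/5² = -5198 + (½)*35/25 = -5198 + (½)*(1/25)*35 = -5198 + 7/10 = -51973/10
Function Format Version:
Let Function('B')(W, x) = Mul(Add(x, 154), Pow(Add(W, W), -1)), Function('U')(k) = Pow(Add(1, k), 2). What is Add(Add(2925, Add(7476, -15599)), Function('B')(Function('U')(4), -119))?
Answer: Rational(-51973, 10) ≈ -5197.3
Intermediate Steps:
Function('B')(W, x) = Mul(Rational(1, 2), Pow(W, -1), Add(154, x)) (Function('B')(W, x) = Mul(Add(154, x), Pow(Mul(2, W), -1)) = Mul(Add(154, x), Mul(Rational(1, 2), Pow(W, -1))) = Mul(Rational(1, 2), Pow(W, -1), Add(154, x)))
Add(Add(2925, Add(7476, -15599)), Function('B')(Function('U')(4), -119)) = Add(Add(2925, Add(7476, -15599)), Mul(Rational(1, 2), Pow(Pow(Add(1, 4), 2), -1), Add(154, -119))) = Add(Add(2925, -8123), Mul(Rational(1, 2), Pow(Pow(5, 2), -1), 35)) = Add(-5198, Mul(Rational(1, 2), Pow(25, -1), 35)) = Add(-5198, Mul(Rational(1, 2), Rational(1, 25), 35)) = Add(-5198, Rational(7, 10)) = Rational(-51973, 10)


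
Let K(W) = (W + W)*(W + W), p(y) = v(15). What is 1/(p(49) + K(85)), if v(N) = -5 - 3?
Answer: 1/28892 ≈ 3.4612e-5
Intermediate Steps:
v(N) = -8
p(y) = -8
K(W) = 4*W² (K(W) = (2*W)*(2*W) = 4*W²)
1/(p(49) + K(85)) = 1/(-8 + 4*85²) = 1/(-8 + 4*7225) = 1/(-8 + 28900) = 1/28892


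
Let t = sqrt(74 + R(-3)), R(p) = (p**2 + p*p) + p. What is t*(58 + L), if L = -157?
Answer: -99*sqrt(89) ≈ -933.96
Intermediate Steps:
R(p) = p + 2*p**2 (R(p) = (p**2 + p**2) + p = 2*p**2 + p = p + 2*p**2)
t = sqrt(89) (t = sqrt(74 - 3*(1 + 2*(-3))) = sqrt(74 - 3*(1 - 6)) = sqrt(74 - 3*(-5)) = sqrt(74 + 15) = sqrt(89) ≈ 9.4340)
t*(58 + L) = sqrt(89)*(58 - 157) = sqrt(89)*(-99) = -99*sqrt(89)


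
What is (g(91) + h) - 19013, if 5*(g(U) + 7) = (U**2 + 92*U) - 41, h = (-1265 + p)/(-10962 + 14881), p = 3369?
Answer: -307583952/19595 ≈ -15697.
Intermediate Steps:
h = 2104/3919 (h = (-1265 + 3369)/(-10962 + 14881) = 2104/3919 ≈ 0.53687)
g(U) = -76/5 + U**2/5 + 92*U/5 (g(U) = -7 + ((U**2 + 92*U) - 41)/5 = -7 + (-41 + U**2 + 92*U)/5 = -7 + (-41/5 + U**2/5 + 92*U/5) = -76/5 + U**2/5 + 92*U/5)
(g(91) + h) - 19013 = ((-76/5 + (1/5)*91**2 + (92/5)*91) + 2104/3919) - 19013 = ((-76/5 + (1/5)*8281 + 8372/5) + 2104/3919) - 19013 = ((-76/5 + 8281/5 + 8372/5) + 2104/3919) - 19013 = (16577/5 + 2104/3919) - 19013 = 64975783/19595 - 19013 = -307583952/19595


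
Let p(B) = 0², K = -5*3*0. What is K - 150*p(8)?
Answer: 0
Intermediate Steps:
K = 0 (K = -15*0 = 0)
p(B) = 0
K - 150*p(8) = 0 - 150*0 = 0 + 0 = 0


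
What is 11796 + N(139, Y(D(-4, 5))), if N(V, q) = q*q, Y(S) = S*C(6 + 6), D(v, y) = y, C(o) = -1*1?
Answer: 11821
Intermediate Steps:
C(o) = -1
Y(S) = -S (Y(S) = S*(-1) = -S)
N(V, q) = q**2
11796 + N(139, Y(D(-4, 5))) = 11796 + (-1*5)**2 = 11796 + (-5)**2 = 11796 + 25 = 11821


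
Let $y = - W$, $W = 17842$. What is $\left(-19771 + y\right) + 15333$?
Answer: $-22280$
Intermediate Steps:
$y = -17842$ ($y = \left(-1\right) 17842 = -17842$)
$\left(-19771 + y\right) + 15333 = \left(-19771 - 17842\right) + 15333 = -37613 + 15333 = -22280$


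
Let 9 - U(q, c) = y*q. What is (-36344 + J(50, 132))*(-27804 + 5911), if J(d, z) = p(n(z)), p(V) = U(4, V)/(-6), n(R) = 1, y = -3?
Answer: 1591511635/2 ≈ 7.9576e+8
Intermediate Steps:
U(q, c) = 9 + 3*q (U(q, c) = 9 - (-3)*q = 9 + 3*q)
p(V) = -7/2 (p(V) = (9 + 3*4)/(-6) = (9 + 12)*(-⅙) = 21*(-⅙) = -7/2)
J(d, z) = -7/2
(-36344 + J(50, 132))*(-27804 + 5911) = (-36344 - 7/2)*(-27804 + 5911) = -72695/2*(-21893) = 1591511635/2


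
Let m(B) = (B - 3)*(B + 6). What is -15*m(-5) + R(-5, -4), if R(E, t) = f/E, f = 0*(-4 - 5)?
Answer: 120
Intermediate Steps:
f = 0 (f = 0*(-9) = 0)
m(B) = (-3 + B)*(6 + B)
R(E, t) = 0 (R(E, t) = 0/E = 0)
-15*m(-5) + R(-5, -4) = -15*(-18 + (-5)² + 3*(-5)) + 0 = -15*(-18 + 25 - 15) + 0 = -15*(-8) + 0 = 120 + 0 = 120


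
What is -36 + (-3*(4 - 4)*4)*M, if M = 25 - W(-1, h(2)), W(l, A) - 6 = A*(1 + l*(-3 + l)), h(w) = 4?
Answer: -36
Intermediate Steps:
W(l, A) = 6 + A*(1 + l*(-3 + l))
M = -1 (M = 25 - (6 + 4 + 4*(-1)**2 - 3*4*(-1)) = 25 - (6 + 4 + 4*1 + 12) = 25 - (6 + 4 + 4 + 12) = 25 - 1*26 = 25 - 26 = -1)
-36 + (-3*(4 - 4)*4)*M = -36 + (-3*(4 - 4)*4)*(-1) = -36 + (-3*0*4)*(-1) = -36 + (0*4)*(-1) = -36 + 0*(-1) = -36 + 0 = -36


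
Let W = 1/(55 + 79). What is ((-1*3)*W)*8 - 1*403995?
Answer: -27067677/67 ≈ -4.0400e+5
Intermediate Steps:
W = 1/134 ≈ 0.0074627
((-1*3)*W)*8 - 1*403995 = (-1*3*(1/134))*8 - 1*403995 = -3*1/134*8 - 403995 = -3/134*8 - 403995 = -12/67 - 403995 = -27067677/67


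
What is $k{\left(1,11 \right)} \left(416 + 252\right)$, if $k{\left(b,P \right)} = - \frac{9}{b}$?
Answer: $-6012$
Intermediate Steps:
$k{\left(1,11 \right)} \left(416 + 252\right) = - \frac{9}{1} \left(416 + 252\right) = \left(-9\right) 1 \cdot 668 = \left(-9\right) 668 = -6012$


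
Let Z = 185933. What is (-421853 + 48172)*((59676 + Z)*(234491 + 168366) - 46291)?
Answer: -36973963187127582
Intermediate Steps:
(-421853 + 48172)*((59676 + Z)*(234491 + 168366) - 46291) = (-421853 + 48172)*((59676 + 185933)*(234491 + 168366) - 46291) = -373681*(245609*402857 - 46291) = -373681*(98945304913 - 46291) = -373681*98945258622 = -36973963187127582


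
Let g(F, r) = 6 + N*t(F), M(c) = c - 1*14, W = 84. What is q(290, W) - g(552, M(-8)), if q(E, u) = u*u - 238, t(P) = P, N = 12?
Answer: 188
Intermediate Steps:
q(E, u) = -238 + u² (q(E, u) = u² - 238 = -238 + u²)
M(c) = -14 + c (M(c) = c - 14 = -14 + c)
g(F, r) = 6 + 12*F
q(290, W) - g(552, M(-8)) = (-238 + 84²) - (6 + 12*552) = (-238 + 7056) - (6 + 6624) = 6818 - 1*6630 = 6818 - 6630 = 188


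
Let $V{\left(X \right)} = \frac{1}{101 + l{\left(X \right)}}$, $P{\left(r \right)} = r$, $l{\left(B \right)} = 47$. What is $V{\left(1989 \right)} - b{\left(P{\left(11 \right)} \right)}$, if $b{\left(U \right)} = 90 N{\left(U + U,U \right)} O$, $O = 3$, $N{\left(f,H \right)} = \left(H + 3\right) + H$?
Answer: $- \frac{998999}{148} \approx -6750.0$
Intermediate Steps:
$N{\left(f,H \right)} = 3 + 2 H$ ($N{\left(f,H \right)} = \left(3 + H\right) + H = 3 + 2 H$)
$b{\left(U \right)} = 810 + 540 U$ ($b{\left(U \right)} = 90 \left(3 + 2 U\right) 3 = 90 \left(9 + 6 U\right) = 810 + 540 U$)
$V{\left(X \right)} = \frac{1}{148}$ ($V{\left(X \right)} = \frac{1}{101 + 47} = \frac{1}{148}$)
$V{\left(1989 \right)} - b{\left(P{\left(11 \right)} \right)} = \frac{1}{148} - \left(810 + 540 \cdot 11\right) = \frac{1}{148} - \left(810 + 5940\right) = \frac{1}{148} - 6750 = - \frac{998999}{148}$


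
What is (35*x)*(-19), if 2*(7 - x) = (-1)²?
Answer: -8645/2 ≈ -4322.5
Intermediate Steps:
x = 13/2 (x = 7 - ½*(-1)² = 7 - ½*1 = 7 - ½ = 13/2 ≈ 6.5000)
(35*x)*(-19) = (35*(13/2))*(-19) = (455/2)*(-19) = -8645/2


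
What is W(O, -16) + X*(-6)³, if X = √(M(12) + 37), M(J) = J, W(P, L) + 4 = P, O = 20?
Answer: -1496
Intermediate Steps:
W(P, L) = -4 + P
X = 7 (X = √(12 + 37) = √49 = 7)
W(O, -16) + X*(-6)³ = (-4 + 20) + 7*(-6)³ = 16 + 7*(-216) = 16 - 1512 = -1496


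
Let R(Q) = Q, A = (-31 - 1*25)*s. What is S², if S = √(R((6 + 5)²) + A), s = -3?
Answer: 289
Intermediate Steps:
A = 168 (A = (-31 - 1*25)*(-3) = (-31 - 25)*(-3) = -56*(-3) = 168)
S = 17 (S = √((6 + 5)² + 168) = √(11² + 168) = √(121 + 168) = √289 = 17)
S² = 17² = 289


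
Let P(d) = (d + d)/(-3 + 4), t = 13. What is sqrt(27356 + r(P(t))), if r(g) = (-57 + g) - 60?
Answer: sqrt(27265) ≈ 165.12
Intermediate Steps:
P(d) = 2*d (P(d) = (2*d)/1 = (2*d)*1 = 2*d)
r(g) = -117 + g
sqrt(27356 + r(P(t))) = sqrt(27356 + (-117 + 2*13)) = sqrt(27356 + (-117 + 26)) = sqrt(27356 - 91) = sqrt(27265)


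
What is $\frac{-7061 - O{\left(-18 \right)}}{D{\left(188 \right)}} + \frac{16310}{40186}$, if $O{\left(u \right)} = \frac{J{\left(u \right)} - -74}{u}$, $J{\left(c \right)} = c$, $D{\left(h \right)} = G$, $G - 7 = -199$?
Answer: $\frac{1290419293}{34720704} \approx 37.166$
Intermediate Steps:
$G = -192$ ($G = 7 - 199 = -192$)
$D{\left(h \right)} = -192$
$O{\left(u \right)} = \frac{74 + u}{u}$ ($O{\left(u \right)} = \frac{u - -74}{u} = \frac{u + 74}{u} = \frac{74 + u}{u}$)
$\frac{-7061 - O{\left(-18 \right)}}{D{\left(188 \right)}} + \frac{16310}{40186} = \frac{-7061 - \frac{74 - 18}{-18}}{-192} + \frac{16310}{40186} = \left(-7061 - \left(- \frac{1}{18}\right) 56\right) \left(- \frac{1}{192}\right) + 16310 \cdot \frac{1}{40186} = \left(-7061 - - \frac{28}{9}\right) \left(- \frac{1}{192}\right) + \frac{8155}{20093} = \left(-7061 + \frac{28}{9}\right) \left(- \frac{1}{192}\right) + \frac{8155}{20093} = \left(- \frac{63521}{9}\right) \left(- \frac{1}{192}\right) + \frac{8155}{20093} = \frac{63521}{1728} + \frac{8155}{20093} = \frac{1290419293}{34720704}$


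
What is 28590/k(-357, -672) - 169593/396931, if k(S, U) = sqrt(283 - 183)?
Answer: 1134656136/396931 ≈ 2858.6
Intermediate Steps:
k(S, U) = 10 (k(S, U) = sqrt(100) = 10)
28590/k(-357, -672) - 169593/396931 = 28590/10 - 169593/396931 = 28590*(1/10) - 169593*1/396931 = 2859 - 169593/396931 = 1134656136/396931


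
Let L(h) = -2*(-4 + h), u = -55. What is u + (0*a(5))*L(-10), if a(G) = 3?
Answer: -55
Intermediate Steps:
L(h) = 8 - 2*h
u + (0*a(5))*L(-10) = -55 + (0*3)*(8 - 2*(-10)) = -55 + 0*(8 + 20) = -55 + 0*28 = -55 + 0 = -55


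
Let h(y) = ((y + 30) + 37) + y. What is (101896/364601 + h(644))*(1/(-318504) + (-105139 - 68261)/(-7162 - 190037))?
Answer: 1010753805419704913/848151999947848 ≈ 1191.7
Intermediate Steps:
h(y) = 67 + 2*y (h(y) = ((30 + y) + 37) + y = (67 + y) + y = 67 + 2*y)
(101896/364601 + h(644))*(1/(-318504) + (-105139 - 68261)/(-7162 - 190037)) = (101896/364601 + (67 + 2*644))*(1/(-318504) + (-105139 - 68261)/(-7162 - 190037)) = (101896*(1/364601) + (67 + 1288))*(-1/318504 - 173400/(-197199)) = (101896/364601 + 1355)*(-1/318504 - 173400*(-1/197199)) = 494136251*(-1/318504 + 57800/65733)/364601 = (494136251/364601)*(2045496163/2326247048) = 1010753805419704913/848151999947848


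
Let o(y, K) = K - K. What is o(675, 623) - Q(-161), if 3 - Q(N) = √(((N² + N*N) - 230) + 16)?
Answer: -3 + 2*√12907 ≈ 224.22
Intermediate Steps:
o(y, K) = 0
Q(N) = 3 - √(-214 + 2*N²) (Q(N) = 3 - √(((N² + N*N) - 230) + 16) = 3 - √(((N² + N²) - 230) + 16) = 3 - √((2*N² - 230) + 16) = 3 - √((-230 + 2*N²) + 16) = 3 - √(-214 + 2*N²))
o(675, 623) - Q(-161) = 0 - (3 - √(-214 + 2*(-161)²)) = 0 - (3 - √(-214 + 2*25921)) = 0 - (3 - √(-214 + 51842)) = 0 - (3 - √51628) = 0 - (3 - 2*√12907) = 0 + (-3 + 2*√12907) = -3 + 2*√12907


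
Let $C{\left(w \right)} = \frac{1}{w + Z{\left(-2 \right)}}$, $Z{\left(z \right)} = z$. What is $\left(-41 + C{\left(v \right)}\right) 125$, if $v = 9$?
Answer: $- \frac{35750}{7} \approx -5107.1$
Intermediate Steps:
$C{\left(w \right)} = \frac{1}{-2 + w}$ ($C{\left(w \right)} = \frac{1}{w - 2} = \frac{1}{-2 + w}$)
$\left(-41 + C{\left(v \right)}\right) 125 = \left(-41 + \frac{1}{-2 + 9}\right) 125 = \left(-41 + \frac{1}{7}\right) 125 = \left(- \frac{286}{7}\right) 125 = - \frac{35750}{7}$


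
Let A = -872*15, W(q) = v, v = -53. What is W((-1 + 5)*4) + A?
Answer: -13133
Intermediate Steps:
W(q) = -53
A = -13080
W((-1 + 5)*4) + A = -53 - 13080 = -13133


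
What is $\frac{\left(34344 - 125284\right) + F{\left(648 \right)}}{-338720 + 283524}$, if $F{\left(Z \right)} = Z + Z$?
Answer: $\frac{22411}{13799} \approx 1.6241$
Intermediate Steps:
$F{\left(Z \right)} = 2 Z$
$\frac{\left(34344 - 125284\right) + F{\left(648 \right)}}{-338720 + 283524} = \frac{\left(34344 - 125284\right) + 2 \cdot 648}{-338720 + 283524} = \frac{\left(34344 - 125284\right) + 1296}{-55196} = \left(-90940 + 1296\right) \left(- \frac{1}{55196}\right) = \left(-89644\right) \left(- \frac{1}{55196}\right) = \frac{22411}{13799}$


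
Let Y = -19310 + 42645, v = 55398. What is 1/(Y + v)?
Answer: 1/78733 ≈ 1.2701e-5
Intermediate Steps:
Y = 23335
1/(Y + v) = 1/(23335 + 55398) = 1/78733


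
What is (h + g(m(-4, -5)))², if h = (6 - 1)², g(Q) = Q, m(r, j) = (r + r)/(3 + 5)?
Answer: 576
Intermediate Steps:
m(r, j) = r/4 (m(r, j) = (2*r)/8 = (2*r)*(⅛) = r/4)
h = 25 (h = 5² = 25)
(h + g(m(-4, -5)))² = (25 + (¼)*(-4))² = (25 - 1)² = 24² = 576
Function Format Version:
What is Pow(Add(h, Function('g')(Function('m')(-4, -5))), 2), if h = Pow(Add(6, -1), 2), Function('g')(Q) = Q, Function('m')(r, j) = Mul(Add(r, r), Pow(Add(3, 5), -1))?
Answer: 576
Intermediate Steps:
Function('m')(r, j) = Mul(Rational(1, 4), r) (Function('m')(r, j) = Mul(Mul(2, r), Pow(8, -1)) = Mul(Mul(2, r), Rational(1, 8)) = Mul(Rational(1, 4), r))
h = 25 (h = Pow(5, 2) = 25)
Pow(Add(h, Function('g')(Function('m')(-4, -5))), 2) = Pow(Add(25, Mul(Rational(1, 4), -4)), 2) = Pow(Add(25, -1), 2) = Pow(24, 2) = 576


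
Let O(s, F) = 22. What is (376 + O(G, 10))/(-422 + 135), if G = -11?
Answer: -398/287 ≈ -1.3868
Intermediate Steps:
(376 + O(G, 10))/(-422 + 135) = (376 + 22)/(-422 + 135) = 398/(-287) = 398*(-1/287) = -398/287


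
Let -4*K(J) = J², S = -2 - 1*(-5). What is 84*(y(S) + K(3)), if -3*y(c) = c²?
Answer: -441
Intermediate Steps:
S = 3 (S = -2 + 5 = 3)
K(J) = -J²/4
y(c) = -c²/3
84*(y(S) + K(3)) = 84*(-⅓*3² - ¼*3²) = 84*(-⅓*9 - ¼*9) = 84*(-3 - 9/4) = 84*(-21/4) = -441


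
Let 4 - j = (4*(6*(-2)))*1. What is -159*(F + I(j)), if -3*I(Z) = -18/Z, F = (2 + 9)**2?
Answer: -500691/26 ≈ -19257.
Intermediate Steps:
j = 52 (j = 4 - 4*(6*(-2)) = 4 - 4*(-12) = 4 - (-48) = 4 - 1*(-48) = 4 + 48 = 52)
F = 121 (F = 11**2 = 121)
I(Z) = 6/Z (I(Z) = -(-6)/Z = 6/Z)
-159*(F + I(j)) = -159*(121 + 6/52) = -159*(121 + 6*(1/52)) = -159*(121 + 3/26) = -159*3149/26 = -500691/26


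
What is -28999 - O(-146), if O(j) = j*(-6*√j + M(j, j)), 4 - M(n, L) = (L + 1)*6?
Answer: 98605 - 876*I*√146 ≈ 98605.0 - 10585.0*I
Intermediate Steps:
M(n, L) = -2 - 6*L (M(n, L) = 4 - (L + 1)*6 = 4 - (1 + L)*6 = 4 - (6 + 6*L) = 4 + (-6 - 6*L) = -2 - 6*L)
O(j) = j*(-2 - 6*j - 6*√j) (O(j) = j*(-6*√j + (-2 - 6*j)) = j*(-2 - 6*j - 6*√j))
-28999 - O(-146) = -28999 - (-(-876)*I*√146 - 2*(-146)*(1 + 3*(-146))) = -28999 - (-(-876)*I*√146 - 2*(-146)*(1 - 438)) = -28999 - (876*I*√146 - 2*(-146)*(-437)) = -28999 - (876*I*√146 - 127604) = -28999 - (-127604 + 876*I*√146) = -28999 + (127604 - 876*I*√146) = 98605 - 876*I*√146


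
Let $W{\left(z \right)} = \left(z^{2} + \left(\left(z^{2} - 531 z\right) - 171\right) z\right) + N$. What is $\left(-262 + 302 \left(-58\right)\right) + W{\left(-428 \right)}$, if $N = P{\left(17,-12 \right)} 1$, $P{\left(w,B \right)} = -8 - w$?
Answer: $-175434887$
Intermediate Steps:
$N = -25$ ($N = \left(-8 - 17\right) 1 = \left(-25\right) 1 = -25$)
$W{\left(z \right)} = -25 + z^{2} + z \left(-171 + z^{2} - 531 z\right)$ ($W{\left(z \right)} = \left(z^{2} + \left(\left(z^{2} - 531 z\right) - 171\right) z\right) - 25 = \left(z^{2} + \left(-171 + z^{2} - 531 z\right) z\right) - 25 = \left(z^{2} + z \left(-171 + z^{2} - 531 z\right)\right) - 25 = -25 + z^{2} + z \left(-171 + z^{2} - 531 z\right)$)
$\left(-262 + 302 \left(-58\right)\right) + W{\left(-428 \right)} = \left(-262 + 302 \left(-58\right)\right) - \left(-73163 + 78402752 + 97087520\right) = \left(-262 - 17516\right) - 175417109 = -17778 - 175417109 = -175434887$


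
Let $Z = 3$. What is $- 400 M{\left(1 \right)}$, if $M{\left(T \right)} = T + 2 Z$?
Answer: $-2800$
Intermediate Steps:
$M{\left(T \right)} = 6 + T$ ($M{\left(T \right)} = T + 2 \cdot 3 = T + 6 = 6 + T$)
$- 400 M{\left(1 \right)} = - 400 \left(6 + 1\right) = \left(-400\right) 7 = -2800$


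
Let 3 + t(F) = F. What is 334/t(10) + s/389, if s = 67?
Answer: 130395/2723 ≈ 47.887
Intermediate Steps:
t(F) = -3 + F
334/t(10) + s/389 = 334/(-3 + 10) + 67/389 = 334/7 + 67*(1/389) = 334*(1/7) + 67/389 = 334/7 + 67/389 = 130395/2723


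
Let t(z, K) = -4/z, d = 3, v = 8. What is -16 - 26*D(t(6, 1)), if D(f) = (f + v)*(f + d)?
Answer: -4148/9 ≈ -460.89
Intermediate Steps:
D(f) = (3 + f)*(8 + f) (D(f) = (f + 8)*(f + 3) = (8 + f)*(3 + f) = (3 + f)*(8 + f))
-16 - 26*D(t(6, 1)) = -16 - 26*(24 + (-4/6)² + 11*(-4/6)) = -16 - 26*(24 + (-4*⅙)² + 11*(-4*⅙)) = -16 - 26*(24 + (-⅔)² + 11*(-⅔)) = -16 - 26*(24 + 4/9 - 22/3) = -16 - 26*154/9 = -16 - 4004/9 = -4148/9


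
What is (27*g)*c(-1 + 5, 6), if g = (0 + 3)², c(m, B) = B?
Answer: 1458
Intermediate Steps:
g = 9 (g = 3² = 9)
(27*g)*c(-1 + 5, 6) = (27*9)*6 = 243*6 = 1458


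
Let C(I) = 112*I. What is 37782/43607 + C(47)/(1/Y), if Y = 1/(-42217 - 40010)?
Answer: 2877153266/3585672789 ≈ 0.80240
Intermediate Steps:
Y = -1/82227 (Y = 1/(-82227) = -1/82227 ≈ -1.2161e-5)
37782/43607 + C(47)/(1/Y) = 37782/43607 + (112*47)/(1/(-1/82227)) = 37782*(1/43607) + 5264/(-82227) = 37782/43607 + 5264*(-1/82227) = 37782/43607 - 5264/82227 = 2877153266/3585672789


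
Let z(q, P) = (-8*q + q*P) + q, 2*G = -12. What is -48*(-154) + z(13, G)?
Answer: 7223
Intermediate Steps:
G = -6 (G = (½)*(-12) = -6)
z(q, P) = -7*q + P*q (z(q, P) = (-8*q + P*q) + q = -7*q + P*q)
-48*(-154) + z(13, G) = -48*(-154) + 13*(-7 - 6) = 7392 + 13*(-13) = 7392 - 169 = 7223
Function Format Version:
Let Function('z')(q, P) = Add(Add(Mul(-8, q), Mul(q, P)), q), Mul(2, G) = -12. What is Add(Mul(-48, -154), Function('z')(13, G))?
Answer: 7223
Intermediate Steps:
G = -6 (G = Mul(Rational(1, 2), -12) = -6)
Function('z')(q, P) = Add(Mul(-7, q), Mul(P, q)) (Function('z')(q, P) = Add(Add(Mul(-8, q), Mul(P, q)), q) = Add(Mul(-7, q), Mul(P, q)))
Add(Mul(-48, -154), Function('z')(13, G)) = Add(Mul(-48, -154), Mul(13, Add(-7, -6))) = Add(7392, Mul(13, -13)) = Add(7392, -169) = 7223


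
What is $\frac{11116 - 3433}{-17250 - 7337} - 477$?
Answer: $- \frac{11735682}{24587} \approx -477.31$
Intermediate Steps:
$\frac{11116 - 3433}{-17250 - 7337} - 477 = \frac{7683}{-24587} - 477 = 7683 \left(- \frac{1}{24587}\right) - 477 = - \frac{7683}{24587} - 477 = - \frac{11735682}{24587}$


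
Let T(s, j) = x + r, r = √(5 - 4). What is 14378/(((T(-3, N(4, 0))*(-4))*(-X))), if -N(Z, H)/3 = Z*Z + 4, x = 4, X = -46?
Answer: -7189/460 ≈ -15.628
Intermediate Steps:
r = 1 (r = √1 = 1)
N(Z, H) = -12 - 3*Z² (N(Z, H) = -3*(Z*Z + 4) = -3*(Z² + 4) = -3*(4 + Z²) = -12 - 3*Z²)
T(s, j) = 5 (T(s, j) = 4 + 1 = 5)
14378/(((T(-3, N(4, 0))*(-4))*(-X))) = 14378/(((5*(-4))*(-1*(-46)))) = 14378/((-20*46)) = 14378/(-920) = 14378*(-1/920) = -7189/460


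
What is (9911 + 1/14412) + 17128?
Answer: 389686069/14412 ≈ 27039.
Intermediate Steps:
(9911 + 1/14412) + 17128 = 142837333/14412 + 17128 = 389686069/14412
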